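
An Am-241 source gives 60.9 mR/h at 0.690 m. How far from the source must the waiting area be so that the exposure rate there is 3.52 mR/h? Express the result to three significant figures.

2.87 m

Using I₁d₁² = I₂d₂², d₂ = d₁·√(I₁/I₂).
I₁/I₂ = 60.9/3.52 = 17.30, so d₂ = 0.690 × √17.30 = 2.870 m.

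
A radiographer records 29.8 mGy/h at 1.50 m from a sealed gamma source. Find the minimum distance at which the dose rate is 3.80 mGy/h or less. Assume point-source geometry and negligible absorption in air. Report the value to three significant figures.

Intensity scales as (d₁/d₂)², so d₂ = d₁·√(I₁/I₂).
I₁/I₂ = 29.8/3.80 = 7.842, so d₂ = 1.50 × √7.842 = 4.201 m.

4.20 m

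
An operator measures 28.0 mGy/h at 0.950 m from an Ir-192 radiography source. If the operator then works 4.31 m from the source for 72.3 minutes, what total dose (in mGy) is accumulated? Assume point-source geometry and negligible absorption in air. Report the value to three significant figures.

Applying the 1/r² law, rate at 4.31 m:
(0.950/4.31)² = 0.04858, so 28.0 × 0.04858 = 1.360 mGy/h.
Dose = rate × time = 1.360 mGy/h × 1.205 h = 1.639 mGy.

1.64 mGy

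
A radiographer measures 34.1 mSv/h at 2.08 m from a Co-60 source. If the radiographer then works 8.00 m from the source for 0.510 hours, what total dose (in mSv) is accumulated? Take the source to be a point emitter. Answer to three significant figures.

Applying the 1/r² law, rate at 8.00 m:
34.1 × (2.08/8.00)² = 34.1 × 0.06760 = 2.305 mSv/h.
Dose = rate × time = 2.305 mSv/h × 0.5100 h = 1.176 mSv.

1.18 mSv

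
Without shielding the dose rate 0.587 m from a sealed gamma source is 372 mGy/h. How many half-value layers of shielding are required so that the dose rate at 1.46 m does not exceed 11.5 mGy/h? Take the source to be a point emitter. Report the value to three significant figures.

At 1.46 m, distance alone gives (0.587/1.46)² = 0.1616, so 372 × 0.1616 = 60.12 mGy/h.
Further attenuation needed: 60.12/11.5 = 5.228.
n = log₂(5.228) = 2.386 half-value layers.

2.39 half-value layers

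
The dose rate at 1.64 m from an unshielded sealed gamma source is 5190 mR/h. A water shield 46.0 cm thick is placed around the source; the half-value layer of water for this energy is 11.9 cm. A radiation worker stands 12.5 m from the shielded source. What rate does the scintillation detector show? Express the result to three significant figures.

Distance alone: 5190 × (1.64/12.5)² = 5190 × 0.01721 = 89.32 mR/h.
Shield: 46.0/11.9 = 3.866 half-value layers → attenuation 2^(−3.866) = 0.06858.
Combined: 89.32 × 0.06858 = 6.126 mR/h.

6.13 mR/h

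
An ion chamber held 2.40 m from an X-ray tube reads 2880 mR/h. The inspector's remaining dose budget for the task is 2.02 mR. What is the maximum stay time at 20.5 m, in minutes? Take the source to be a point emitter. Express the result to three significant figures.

3.07 min

By the inverse-square law, rate at 20.5 m:
(2.40/20.5)² = 0.01371, so 2880 × 0.01371 = 39.48 mR/h.
Stay time = 2.02 mR ÷ 39.48 mR/h = 0.05117 h = 3.070 min.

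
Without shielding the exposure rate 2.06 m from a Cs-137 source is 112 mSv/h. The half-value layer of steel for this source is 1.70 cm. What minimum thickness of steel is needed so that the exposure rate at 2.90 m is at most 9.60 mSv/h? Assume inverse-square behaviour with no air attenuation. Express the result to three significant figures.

4.35 cm

At 2.90 m, distance alone gives 112 × (2.06/2.90)² = 112 × 0.5046 = 56.52 mSv/h.
Further attenuation needed: 56.52/9.60 = 5.888.
n = log₂(5.888) = 2.558 half-value layers.
Thickness = 2.558 × 1.70 cm = 4.349 cm.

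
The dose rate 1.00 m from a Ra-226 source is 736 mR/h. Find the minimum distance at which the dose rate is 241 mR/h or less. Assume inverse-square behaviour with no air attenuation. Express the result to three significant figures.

1.75 m

Intensity scales as (d₁/d₂)², so d₂ = d₁·√(I₁/I₂).
I₁/I₂ = 736/241 = 3.054, so d₂ = 1.00 × √3.054 = 1.748 m.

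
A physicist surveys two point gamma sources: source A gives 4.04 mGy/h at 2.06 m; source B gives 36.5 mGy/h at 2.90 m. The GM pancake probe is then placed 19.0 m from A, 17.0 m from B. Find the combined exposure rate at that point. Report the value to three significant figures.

1.11 mGy/h

Each source contributes Iᵢ·(dᵢ/rᵢ)²; contributions add.
A: 4.04 × (2.06/19.0)² = 0.04749 mGy/h
B: 36.5 × (2.90/17.0)² = 1.062 mGy/h
Total = 0.04749 + 1.062 = 1.109 mGy/h.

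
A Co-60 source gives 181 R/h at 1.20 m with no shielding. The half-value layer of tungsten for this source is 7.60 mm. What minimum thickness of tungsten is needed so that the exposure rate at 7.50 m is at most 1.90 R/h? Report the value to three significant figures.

9.77 mm

At 7.50 m, distance alone gives (1.20/7.50)² = 0.02560, so 181 × 0.02560 = 4.634 R/h.
Further attenuation needed: 4.634/1.90 = 2.439.
n = log₂(2.439) = 1.286 half-value layers.
Thickness = 1.286 × 7.60 mm = 9.774 mm.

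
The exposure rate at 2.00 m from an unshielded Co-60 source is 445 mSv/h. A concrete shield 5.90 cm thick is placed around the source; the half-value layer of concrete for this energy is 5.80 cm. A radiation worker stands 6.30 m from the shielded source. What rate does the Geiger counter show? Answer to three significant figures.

Distance alone: (2.00/6.30)² = 0.1008, so 445 × 0.1008 = 44.86 mSv/h.
Shield: 5.90/5.80 = 1.017 half-value layers → attenuation 2^(−1.017) = 0.4941.
Combined: 44.86 × 0.4941 = 22.17 mSv/h.

22.2 mSv/h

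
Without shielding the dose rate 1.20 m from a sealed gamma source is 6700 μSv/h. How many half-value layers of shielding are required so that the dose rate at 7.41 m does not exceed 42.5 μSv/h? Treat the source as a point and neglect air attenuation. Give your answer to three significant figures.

At 7.41 m, distance alone gives (1.20/7.41)² = 0.02623, so 6700 × 0.02623 = 175.7 μSv/h.
Further attenuation needed: 175.7/42.5 = 4.134.
n = log₂(4.134) = 2.048 half-value layers.

2.05 half-value layers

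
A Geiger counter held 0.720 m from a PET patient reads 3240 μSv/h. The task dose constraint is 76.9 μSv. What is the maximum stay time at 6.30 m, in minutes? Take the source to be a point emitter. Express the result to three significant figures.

109 min

Since intensity falls as 1/r², rate at 6.30 m:
(0.720/6.30)² = 0.01306, so 3240 × 0.01306 = 42.31 μSv/h.
Stay time = 76.9 μSv ÷ 42.31 μSv/h = 1.818 h = 109.1 min.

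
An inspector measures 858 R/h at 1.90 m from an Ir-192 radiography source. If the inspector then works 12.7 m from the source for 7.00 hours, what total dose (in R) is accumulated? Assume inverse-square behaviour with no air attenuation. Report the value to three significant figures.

Intensity scales as (d₁/d₂)², so rate at 12.7 m:
(1.90/12.7)² = 0.02238, so 858 × 0.02238 = 19.20 R/h.
Dose = rate × time = 19.20 R/h × 7.000 h = 134.4 R.

134 R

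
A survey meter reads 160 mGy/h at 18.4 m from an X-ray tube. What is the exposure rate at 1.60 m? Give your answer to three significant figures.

21200 mGy/h

Using I₁d₁² = I₂d₂², the rate at 1.60 m is
160 × (18.4/1.60)² = 160 × 132.2 = 21150 mGy/h.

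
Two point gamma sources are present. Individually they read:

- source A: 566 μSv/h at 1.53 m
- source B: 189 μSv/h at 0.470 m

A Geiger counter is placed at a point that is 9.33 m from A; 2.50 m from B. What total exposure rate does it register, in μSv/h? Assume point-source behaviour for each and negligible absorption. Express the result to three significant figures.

21.9 μSv/h

Each source contributes Iᵢ·(dᵢ/rᵢ)²; contributions add.
A: 566 × (1.53/9.33)² = 15.22 μSv/h
B: 189 × (0.470/2.50)² = 6.680 μSv/h
Total = 15.22 + 6.680 = 21.90 μSv/h.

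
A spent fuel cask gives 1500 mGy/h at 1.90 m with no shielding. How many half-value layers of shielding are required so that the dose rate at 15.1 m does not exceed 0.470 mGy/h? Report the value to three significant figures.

5.66 half-value layers

At 15.1 m, distance alone gives (1.90/15.1)² = 0.01583, so 1500 × 0.01583 = 23.75 mGy/h.
Further attenuation needed: 23.75/0.470 = 50.53.
n = log₂(50.53) = 5.659 half-value layers.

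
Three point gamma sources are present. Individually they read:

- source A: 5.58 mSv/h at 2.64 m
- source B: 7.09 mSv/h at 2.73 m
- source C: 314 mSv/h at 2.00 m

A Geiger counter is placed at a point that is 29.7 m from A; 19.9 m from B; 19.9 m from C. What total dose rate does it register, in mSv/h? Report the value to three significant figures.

By superposition, sum each source's inverse-square contribution:
A: 5.58 × (2.64/29.7)² = 0.04409 mSv/h
B: 7.09 × (2.73/19.9)² = 0.1334 mSv/h
C: 314 × (2.00/19.9)² = 3.172 mSv/h
Total = 0.04409 + 0.1334 + 3.172 = 3.349 mSv/h.

3.35 mSv/h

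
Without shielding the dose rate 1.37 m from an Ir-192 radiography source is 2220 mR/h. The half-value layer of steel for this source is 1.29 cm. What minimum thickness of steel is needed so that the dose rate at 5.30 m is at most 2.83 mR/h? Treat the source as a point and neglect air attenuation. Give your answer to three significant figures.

7.37 cm

At 5.30 m, distance alone gives (1.37/5.30)² = 0.06682, so 2220 × 0.06682 = 148.3 mR/h.
Further attenuation needed: 148.3/2.83 = 52.40.
n = log₂(52.40) = 5.711 half-value layers.
Thickness = 5.711 × 1.29 cm = 7.367 cm.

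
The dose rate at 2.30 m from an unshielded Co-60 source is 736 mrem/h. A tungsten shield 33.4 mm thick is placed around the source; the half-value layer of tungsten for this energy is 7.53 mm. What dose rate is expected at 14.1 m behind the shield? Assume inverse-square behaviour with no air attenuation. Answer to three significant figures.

0.905 mrem/h

Distance alone: (2.30/14.1)² = 0.02661, so 736 × 0.02661 = 19.58 mrem/h.
Shield: 33.4/7.53 = 4.436 half-value layers → attenuation 2^(−4.436) = 0.04620.
Combined: 19.58 × 0.04620 = 0.9046 mrem/h.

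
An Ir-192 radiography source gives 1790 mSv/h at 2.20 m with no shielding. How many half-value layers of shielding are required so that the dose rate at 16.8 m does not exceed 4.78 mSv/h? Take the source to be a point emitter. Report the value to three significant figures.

At 16.8 m, distance alone gives (2.20/16.8)² = 0.01715, so 1790 × 0.01715 = 30.70 mSv/h.
Further attenuation needed: 30.70/4.78 = 6.423.
n = log₂(6.423) = 2.683 half-value layers.

2.68 half-value layers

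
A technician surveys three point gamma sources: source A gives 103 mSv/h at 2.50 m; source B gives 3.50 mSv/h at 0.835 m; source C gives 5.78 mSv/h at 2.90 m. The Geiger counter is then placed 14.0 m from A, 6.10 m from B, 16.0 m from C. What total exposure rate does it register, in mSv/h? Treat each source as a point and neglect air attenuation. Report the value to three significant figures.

Each source contributes Iᵢ·(dᵢ/rᵢ)²; contributions add.
A: 103 × (2.50/14.0)² = 3.284 mSv/h
B: 3.50 × (0.835/6.10)² = 0.06558 mSv/h
C: 5.78 × (2.90/16.0)² = 0.1899 mSv/h
Total = 3.284 + 0.06558 + 0.1899 = 3.539 mSv/h.

3.54 mSv/h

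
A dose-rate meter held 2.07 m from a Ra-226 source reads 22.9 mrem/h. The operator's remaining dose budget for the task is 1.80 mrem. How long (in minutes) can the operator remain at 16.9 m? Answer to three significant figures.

314 min

By the inverse-square law, rate at 16.9 m:
(2.07/16.9)² = 0.01500, so 22.9 × 0.01500 = 0.3435 mrem/h.
Stay time = 1.80 mrem ÷ 0.3435 mrem/h = 5.240 h = 314.4 min.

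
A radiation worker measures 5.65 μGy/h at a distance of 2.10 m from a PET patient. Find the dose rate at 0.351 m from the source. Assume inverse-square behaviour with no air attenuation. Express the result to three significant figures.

By the inverse-square law, the rate at 0.351 m is
5.65 × (2.10/0.351)² = 5.65 × 35.80 = 202.3 μGy/h.

202 μGy/h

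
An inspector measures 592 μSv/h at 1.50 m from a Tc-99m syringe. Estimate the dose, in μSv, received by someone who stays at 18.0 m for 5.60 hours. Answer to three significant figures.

Since intensity falls as 1/r², rate at 18.0 m:
592 × (1.50/18.0)² = 592 × 0.006944 = 4.111 μSv/h.
Dose = rate × time = 4.111 μSv/h × 5.600 h = 23.02 μSv.

23.0 μSv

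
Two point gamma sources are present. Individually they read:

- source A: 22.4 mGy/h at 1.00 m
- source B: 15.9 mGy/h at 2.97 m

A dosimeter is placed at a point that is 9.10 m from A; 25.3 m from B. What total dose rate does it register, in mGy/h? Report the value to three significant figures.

0.490 mGy/h

By superposition, sum each source's inverse-square contribution:
A: 22.4 × (1.00/9.10)² = 0.2705 mGy/h
B: 15.9 × (2.97/25.3)² = 0.2191 mGy/h
Total = 0.2705 + 0.2191 = 0.4896 mGy/h.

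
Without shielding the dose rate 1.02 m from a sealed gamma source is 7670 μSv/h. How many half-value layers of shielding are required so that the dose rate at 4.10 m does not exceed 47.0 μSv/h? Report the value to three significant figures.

At 4.10 m, distance alone gives 7670 × (1.02/4.10)² = 7670 × 0.06189 = 474.7 μSv/h.
Further attenuation needed: 474.7/47.0 = 10.10.
n = log₂(10.10) = 3.336 half-value layers.

3.34 half-value layers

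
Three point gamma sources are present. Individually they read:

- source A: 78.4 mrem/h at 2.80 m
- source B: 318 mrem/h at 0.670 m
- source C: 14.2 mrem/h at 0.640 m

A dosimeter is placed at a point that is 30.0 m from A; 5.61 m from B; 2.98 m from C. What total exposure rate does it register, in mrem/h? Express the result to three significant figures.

Each source contributes Iᵢ·(dᵢ/rᵢ)²; contributions add.
A: 78.4 × (2.80/30.0)² = 0.6830 mrem/h
B: 318 × (0.670/5.61)² = 4.536 mrem/h
C: 14.2 × (0.640/2.98)² = 0.6550 mrem/h
Total = 0.6830 + 4.536 + 0.6550 = 5.874 mrem/h.

5.87 mrem/h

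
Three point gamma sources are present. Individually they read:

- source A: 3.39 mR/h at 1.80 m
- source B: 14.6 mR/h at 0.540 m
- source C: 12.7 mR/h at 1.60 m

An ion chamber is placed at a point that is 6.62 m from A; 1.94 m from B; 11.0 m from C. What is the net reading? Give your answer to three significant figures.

1.65 mR/h

Each source contributes Iᵢ·(dᵢ/rᵢ)²; contributions add.
A: 3.39 × (1.80/6.62)² = 0.2506 mR/h
B: 14.6 × (0.540/1.94)² = 1.131 mR/h
C: 12.7 × (1.60/11.0)² = 0.2687 mR/h
Total = 0.2506 + 1.131 + 0.2687 = 1.650 mR/h.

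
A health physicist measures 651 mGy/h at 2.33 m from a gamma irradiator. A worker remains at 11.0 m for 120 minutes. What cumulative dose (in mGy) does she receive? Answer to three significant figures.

58.4 mGy

Since intensity falls as 1/r², rate at 11.0 m:
651 × (2.33/11.0)² = 651 × 0.04487 = 29.21 mGy/h.
Dose = rate × time = 29.21 mGy/h × 2.000 h = 58.42 mGy.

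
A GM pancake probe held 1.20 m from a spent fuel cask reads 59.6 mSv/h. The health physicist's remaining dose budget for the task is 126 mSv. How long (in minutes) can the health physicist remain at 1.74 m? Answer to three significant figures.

267 min

Since intensity falls as 1/r², rate at 1.74 m:
(1.20/1.74)² = 0.4756, so 59.6 × 0.4756 = 28.35 mSv/h.
Stay time = 126 mSv ÷ 28.35 mSv/h = 4.444 h = 266.6 min.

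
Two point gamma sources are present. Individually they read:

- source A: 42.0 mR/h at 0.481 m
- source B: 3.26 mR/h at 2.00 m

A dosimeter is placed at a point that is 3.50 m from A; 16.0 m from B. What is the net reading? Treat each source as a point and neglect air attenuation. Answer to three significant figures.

By superposition, sum each source's inverse-square contribution:
A: 42.0 × (0.481/3.50)² = 0.7932 mR/h
B: 3.26 × (2.00/16.0)² = 0.05094 mR/h
Total = 0.7932 + 0.05094 = 0.8441 mR/h.

0.844 mR/h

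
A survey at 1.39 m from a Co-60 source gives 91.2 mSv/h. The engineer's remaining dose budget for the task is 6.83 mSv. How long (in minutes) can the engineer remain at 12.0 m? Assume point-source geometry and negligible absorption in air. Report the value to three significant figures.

335 min

Using I₁d₁² = I₂d₂², rate at 12.0 m:
91.2 × (1.39/12.0)² = 91.2 × 0.01342 = 1.224 mSv/h.
Stay time = 6.83 mSv ÷ 1.224 mSv/h = 5.580 h = 334.8 min.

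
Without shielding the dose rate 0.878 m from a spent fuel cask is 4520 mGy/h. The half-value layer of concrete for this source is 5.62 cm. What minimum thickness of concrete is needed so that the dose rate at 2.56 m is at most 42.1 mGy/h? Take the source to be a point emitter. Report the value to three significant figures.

At 2.56 m, distance alone gives (0.878/2.56)² = 0.1176, so 4520 × 0.1176 = 531.6 mGy/h.
Further attenuation needed: 531.6/42.1 = 12.63.
n = log₂(12.63) = 3.659 half-value layers.
Thickness = 3.659 × 5.62 cm = 20.56 cm.

20.6 cm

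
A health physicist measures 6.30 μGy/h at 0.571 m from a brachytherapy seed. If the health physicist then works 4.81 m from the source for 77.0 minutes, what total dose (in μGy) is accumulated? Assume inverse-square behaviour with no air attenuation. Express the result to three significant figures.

0.114 μGy

Using I₁d₁² = I₂d₂², rate at 4.81 m:
(0.571/4.81)² = 0.01409, so 6.30 × 0.01409 = 0.08877 μGy/h.
Dose = rate × time = 0.08877 μGy/h × 1.283 h = 0.1139 μGy.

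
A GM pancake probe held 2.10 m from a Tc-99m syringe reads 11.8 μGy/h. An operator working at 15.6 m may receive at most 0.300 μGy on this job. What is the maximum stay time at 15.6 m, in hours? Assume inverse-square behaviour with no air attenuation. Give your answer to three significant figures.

1.40 h

By the inverse-square law, rate at 15.6 m:
(2.10/15.6)² = 0.01812, so 11.8 × 0.01812 = 0.2138 μGy/h.
Stay time = 0.300 μGy ÷ 0.2138 μGy/h = 1.403 h.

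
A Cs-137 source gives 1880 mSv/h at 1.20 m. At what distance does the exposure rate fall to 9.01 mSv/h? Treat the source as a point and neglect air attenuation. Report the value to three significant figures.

Intensity scales as (d₁/d₂)², so d₂ = d₁·√(I₁/I₂).
I₁/I₂ = 1880/9.01 = 208.7, so d₂ = 1.20 × √208.7 = 17.34 m.

17.3 m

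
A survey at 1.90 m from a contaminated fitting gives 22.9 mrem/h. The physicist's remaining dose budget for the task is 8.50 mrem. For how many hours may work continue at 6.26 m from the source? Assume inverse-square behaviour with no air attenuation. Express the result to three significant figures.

4.03 h

By the inverse-square law, rate at 6.26 m:
(1.90/6.26)² = 0.09212, so 22.9 × 0.09212 = 2.110 mrem/h.
Stay time = 8.50 mrem ÷ 2.110 mrem/h = 4.028 h.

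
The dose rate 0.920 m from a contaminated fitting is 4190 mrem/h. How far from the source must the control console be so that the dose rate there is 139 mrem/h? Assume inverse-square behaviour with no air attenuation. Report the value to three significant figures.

5.05 m

Intensity scales as (d₁/d₂)², so d₂ = d₁·√(I₁/I₂).
I₁/I₂ = 4190/139 = 30.14, so d₂ = 0.920 × √30.14 = 5.051 m.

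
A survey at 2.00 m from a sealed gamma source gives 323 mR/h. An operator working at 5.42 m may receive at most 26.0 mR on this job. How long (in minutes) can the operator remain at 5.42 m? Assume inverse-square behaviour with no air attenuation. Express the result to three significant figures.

35.5 min

Since intensity falls as 1/r², rate at 5.42 m:
(2.00/5.42)² = 0.1362, so 323 × 0.1362 = 43.99 mR/h.
Stay time = 26.0 mR ÷ 43.99 mR/h = 0.5910 h = 35.46 min.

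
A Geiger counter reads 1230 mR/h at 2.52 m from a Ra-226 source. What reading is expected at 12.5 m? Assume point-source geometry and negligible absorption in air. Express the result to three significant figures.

50.0 mR/h

Since intensity falls as 1/r², the rate at 12.5 m is
(2.52/12.5)² = 0.04064, so 1230 × 0.04064 = 49.99 mR/h.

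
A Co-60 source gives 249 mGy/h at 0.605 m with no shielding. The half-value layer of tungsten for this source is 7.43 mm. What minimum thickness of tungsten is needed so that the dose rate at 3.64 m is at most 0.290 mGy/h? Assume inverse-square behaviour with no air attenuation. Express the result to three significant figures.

At 3.64 m, distance alone gives (0.605/3.64)² = 0.02763, so 249 × 0.02763 = 6.880 mGy/h.
Further attenuation needed: 6.880/0.290 = 23.72.
n = log₂(23.72) = 4.568 half-value layers.
Thickness = 4.568 × 7.43 mm = 33.94 mm.

33.9 mm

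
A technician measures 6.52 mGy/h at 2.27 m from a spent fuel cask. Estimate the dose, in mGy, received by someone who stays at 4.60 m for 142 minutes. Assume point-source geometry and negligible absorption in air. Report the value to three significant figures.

Intensity scales as (d₁/d₂)², so rate at 4.60 m:
(2.27/4.60)² = 0.2435, so 6.52 × 0.2435 = 1.588 mGy/h.
Dose = rate × time = 1.588 mGy/h × 2.367 h = 3.759 mGy.

3.76 mGy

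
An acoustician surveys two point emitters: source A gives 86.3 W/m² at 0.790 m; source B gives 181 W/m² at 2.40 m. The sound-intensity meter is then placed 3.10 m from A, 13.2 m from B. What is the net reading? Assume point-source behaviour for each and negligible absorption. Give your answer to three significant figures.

11.6 W/m²

Each source contributes Iᵢ·(dᵢ/rᵢ)²; contributions add.
A: 86.3 × (0.790/3.10)² = 5.605 W/m²
B: 181 × (2.40/13.2)² = 5.983 W/m²
Total = 5.605 + 5.983 = 11.59 W/m².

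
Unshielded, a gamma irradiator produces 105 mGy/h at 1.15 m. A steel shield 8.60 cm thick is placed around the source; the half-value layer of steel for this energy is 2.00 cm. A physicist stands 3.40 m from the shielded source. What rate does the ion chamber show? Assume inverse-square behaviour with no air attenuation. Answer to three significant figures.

0.610 mGy/h

Distance alone: 105 × (1.15/3.40)² = 105 × 0.1144 = 12.01 mGy/h.
Shield: 8.60/2.00 = 4.300 half-value layers → attenuation 2^(−4.300) = 0.05077.
Combined: 12.01 × 0.05077 = 0.6097 mGy/h.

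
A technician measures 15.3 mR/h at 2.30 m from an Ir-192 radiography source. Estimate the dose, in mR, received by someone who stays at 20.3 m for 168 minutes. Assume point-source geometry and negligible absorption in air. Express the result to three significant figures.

0.550 mR

Using I₁d₁² = I₂d₂², rate at 20.3 m:
(2.30/20.3)² = 0.01284, so 15.3 × 0.01284 = 0.1965 mR/h.
Dose = rate × time = 0.1965 mR/h × 2.800 h = 0.5502 mR.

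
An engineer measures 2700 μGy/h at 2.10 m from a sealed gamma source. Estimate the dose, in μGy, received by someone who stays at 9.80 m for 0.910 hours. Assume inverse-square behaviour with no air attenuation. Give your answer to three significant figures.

Applying the 1/r² law, rate at 9.80 m:
2700 × (2.10/9.80)² = 2700 × 0.04592 = 124.0 μGy/h.
Dose = rate × time = 124.0 μGy/h × 0.9100 h = 112.8 μGy.

113 μGy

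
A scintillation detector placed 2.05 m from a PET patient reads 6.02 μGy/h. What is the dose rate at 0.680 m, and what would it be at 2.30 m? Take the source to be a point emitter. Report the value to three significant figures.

54.7 μGy/h; 4.78 μGy/h

Intensity scales as (d₁/d₂)², so
At 0.680 m: 6.02 × (2.05/0.680)² = 6.02 × 9.088 = 54.71 μGy/h
At 2.30 m: 54.71 × (0.680/2.30)² = 54.71 × 0.08741 = 4.782 μGy/h.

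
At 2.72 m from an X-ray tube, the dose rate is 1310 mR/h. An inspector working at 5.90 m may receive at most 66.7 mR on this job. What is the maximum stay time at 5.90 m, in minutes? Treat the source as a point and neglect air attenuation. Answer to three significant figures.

Intensity scales as (d₁/d₂)², so rate at 5.90 m:
1310 × (2.72/5.90)² = 1310 × 0.2125 = 278.4 mR/h.
Stay time = 66.7 mR ÷ 278.4 mR/h = 0.2396 h = 14.38 min.

14.4 min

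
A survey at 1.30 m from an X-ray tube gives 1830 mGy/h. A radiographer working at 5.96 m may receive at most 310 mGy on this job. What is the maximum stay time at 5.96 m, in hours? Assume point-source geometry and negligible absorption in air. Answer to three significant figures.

By the inverse-square law, rate at 5.96 m:
(1.30/5.96)² = 0.04758, so 1830 × 0.04758 = 87.07 mGy/h.
Stay time = 310 mGy ÷ 87.07 mGy/h = 3.560 h.

3.56 h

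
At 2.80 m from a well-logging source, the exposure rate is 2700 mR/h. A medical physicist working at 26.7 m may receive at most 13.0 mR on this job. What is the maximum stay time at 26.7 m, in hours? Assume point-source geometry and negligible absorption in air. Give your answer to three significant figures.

Using I₁d₁² = I₂d₂², rate at 26.7 m:
(2.80/26.7)² = 0.01100, so 2700 × 0.01100 = 29.70 mR/h.
Stay time = 13.0 mR ÷ 29.70 mR/h = 0.4377 h.

0.438 h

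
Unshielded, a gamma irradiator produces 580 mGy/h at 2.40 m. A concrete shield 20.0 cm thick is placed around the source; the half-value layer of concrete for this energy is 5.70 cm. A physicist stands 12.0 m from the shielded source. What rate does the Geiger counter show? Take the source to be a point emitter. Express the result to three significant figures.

Distance alone: 580 × (2.40/12.0)² = 580 × 0.04000 = 23.20 mGy/h.
Shield: 20.0/5.70 = 3.509 half-value layers → attenuation 2^(−3.509) = 0.08784.
Combined: 23.20 × 0.08784 = 2.038 mGy/h.

2.04 mGy/h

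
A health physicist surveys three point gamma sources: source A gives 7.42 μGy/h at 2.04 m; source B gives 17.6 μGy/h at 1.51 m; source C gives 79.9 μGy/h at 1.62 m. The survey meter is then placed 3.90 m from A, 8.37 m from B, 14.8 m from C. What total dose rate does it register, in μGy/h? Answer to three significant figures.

3.56 μGy/h

Each source contributes Iᵢ·(dᵢ/rᵢ)²; contributions add.
A: 7.42 × (2.04/3.90)² = 2.030 μGy/h
B: 17.6 × (1.51/8.37)² = 0.5728 μGy/h
C: 79.9 × (1.62/14.8)² = 0.9573 μGy/h
Total = 2.030 + 0.5728 + 0.9573 = 3.560 μGy/h.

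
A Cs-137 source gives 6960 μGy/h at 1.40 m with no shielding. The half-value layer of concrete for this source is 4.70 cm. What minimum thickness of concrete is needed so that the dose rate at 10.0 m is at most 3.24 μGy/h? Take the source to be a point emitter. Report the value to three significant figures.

At 10.0 m, distance alone gives 6960 × (1.40/10.0)² = 6960 × 0.01960 = 136.4 μGy/h.
Further attenuation needed: 136.4/3.24 = 42.10.
n = log₂(42.10) = 5.396 half-value layers.
Thickness = 5.396 × 4.70 cm = 25.36 cm.

25.4 cm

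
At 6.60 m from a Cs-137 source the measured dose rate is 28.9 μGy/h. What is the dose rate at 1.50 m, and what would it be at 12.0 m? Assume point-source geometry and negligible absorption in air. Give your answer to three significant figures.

Using I₁d₁² = I₂d₂²,
At 1.50 m: (6.60/1.50)² = 19.36, so 28.9 × 19.36 = 559.5 μGy/h
At 12.0 m: 559.5 × (1.50/12.0)² = 559.5 × 0.01562 = 8.739 μGy/h.

560 μGy/h; 8.74 μGy/h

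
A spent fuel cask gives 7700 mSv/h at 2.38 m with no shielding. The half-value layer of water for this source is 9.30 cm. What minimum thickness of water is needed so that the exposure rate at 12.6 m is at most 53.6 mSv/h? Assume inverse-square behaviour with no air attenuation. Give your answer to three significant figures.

21.9 cm

At 12.6 m, distance alone gives (2.38/12.6)² = 0.03568, so 7700 × 0.03568 = 274.7 mSv/h.
Further attenuation needed: 274.7/53.6 = 5.125.
n = log₂(5.125) = 2.358 half-value layers.
Thickness = 2.358 × 9.30 cm = 21.93 cm.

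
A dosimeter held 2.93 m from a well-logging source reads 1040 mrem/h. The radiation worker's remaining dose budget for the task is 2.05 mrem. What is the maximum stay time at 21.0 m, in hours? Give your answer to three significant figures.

0.101 h

Intensity scales as (d₁/d₂)², so rate at 21.0 m:
1040 × (2.93/21.0)² = 1040 × 0.01947 = 20.25 mrem/h.
Stay time = 2.05 mrem ÷ 20.25 mrem/h = 0.1012 h.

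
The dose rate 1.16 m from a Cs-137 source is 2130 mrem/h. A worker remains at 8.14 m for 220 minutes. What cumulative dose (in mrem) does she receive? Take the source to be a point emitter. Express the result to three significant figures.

Using I₁d₁² = I₂d₂², rate at 8.14 m:
2130 × (1.16/8.14)² = 2130 × 0.02031 = 43.26 mrem/h.
Dose = rate × time = 43.26 mrem/h × 3.667 h = 158.6 mrem.

159 mrem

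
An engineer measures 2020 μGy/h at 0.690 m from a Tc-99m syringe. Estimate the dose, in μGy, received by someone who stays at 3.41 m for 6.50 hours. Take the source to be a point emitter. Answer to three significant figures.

538 μGy

Intensity scales as (d₁/d₂)², so rate at 3.41 m:
2020 × (0.690/3.41)² = 2020 × 0.04094 = 82.70 μGy/h.
Dose = rate × time = 82.70 μGy/h × 6.500 h = 537.6 μGy.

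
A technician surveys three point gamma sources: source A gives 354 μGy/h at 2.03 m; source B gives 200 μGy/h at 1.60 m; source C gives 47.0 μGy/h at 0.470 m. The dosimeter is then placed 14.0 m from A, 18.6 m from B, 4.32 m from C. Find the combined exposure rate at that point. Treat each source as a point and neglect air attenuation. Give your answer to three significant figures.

9.48 μGy/h

Each source contributes Iᵢ·(dᵢ/rᵢ)²; contributions add.
A: 354 × (2.03/14.0)² = 7.443 μGy/h
B: 200 × (1.60/18.6)² = 1.480 μGy/h
C: 47.0 × (0.470/4.32)² = 0.5563 μGy/h
Total = 7.443 + 1.480 + 0.5563 = 9.479 μGy/h.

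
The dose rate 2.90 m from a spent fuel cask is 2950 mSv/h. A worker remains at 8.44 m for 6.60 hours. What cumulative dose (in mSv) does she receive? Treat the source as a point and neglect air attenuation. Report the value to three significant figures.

2300 mSv

By the inverse-square law, rate at 8.44 m:
(2.90/8.44)² = 0.1181, so 2950 × 0.1181 = 348.4 mSv/h.
Dose = rate × time = 348.4 mSv/h × 6.600 h = 2299 mSv.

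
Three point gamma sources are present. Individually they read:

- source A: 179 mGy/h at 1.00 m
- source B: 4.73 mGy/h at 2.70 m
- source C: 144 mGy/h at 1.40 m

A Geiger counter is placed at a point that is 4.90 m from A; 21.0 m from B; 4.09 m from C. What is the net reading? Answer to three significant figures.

24.4 mGy/h

Each source contributes Iᵢ·(dᵢ/rᵢ)²; contributions add.
A: 179 × (1.00/4.90)² = 7.455 mGy/h
B: 4.73 × (2.70/21.0)² = 0.07819 mGy/h
C: 144 × (1.40/4.09)² = 16.87 mGy/h
Total = 7.455 + 0.07819 + 16.87 = 24.40 mGy/h.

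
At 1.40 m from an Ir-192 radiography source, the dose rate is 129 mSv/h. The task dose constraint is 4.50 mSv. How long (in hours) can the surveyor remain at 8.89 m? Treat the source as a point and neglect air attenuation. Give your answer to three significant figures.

1.41 h

Intensity scales as (d₁/d₂)², so rate at 8.89 m:
129 × (1.40/8.89)² = 129 × 0.02480 = 3.199 mSv/h.
Stay time = 4.50 mSv ÷ 3.199 mSv/h = 1.407 h.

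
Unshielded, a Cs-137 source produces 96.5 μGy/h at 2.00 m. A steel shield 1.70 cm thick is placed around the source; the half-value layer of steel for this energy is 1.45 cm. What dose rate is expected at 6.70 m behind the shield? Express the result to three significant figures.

3.82 μGy/h

Distance alone: (2.00/6.70)² = 0.08911, so 96.5 × 0.08911 = 8.599 μGy/h.
Shield: 1.70/1.45 = 1.172 half-value layers → attenuation 2^(−1.172) = 0.4438.
Combined: 8.599 × 0.4438 = 3.816 μGy/h.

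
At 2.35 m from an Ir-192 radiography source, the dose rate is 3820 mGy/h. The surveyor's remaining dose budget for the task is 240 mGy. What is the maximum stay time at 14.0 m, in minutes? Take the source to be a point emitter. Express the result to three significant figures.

134 min

Using I₁d₁² = I₂d₂², rate at 14.0 m:
3820 × (2.35/14.0)² = 3820 × 0.02818 = 107.6 mGy/h.
Stay time = 240 mGy ÷ 107.6 mGy/h = 2.230 h = 133.8 min.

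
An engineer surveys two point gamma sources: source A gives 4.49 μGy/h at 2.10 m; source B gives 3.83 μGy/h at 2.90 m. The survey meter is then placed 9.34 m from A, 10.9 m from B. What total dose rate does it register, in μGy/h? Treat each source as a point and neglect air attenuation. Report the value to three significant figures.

By superposition, sum each source's inverse-square contribution:
A: 4.49 × (2.10/9.34)² = 0.2270 μGy/h
B: 3.83 × (2.90/10.9)² = 0.2711 μGy/h
Total = 0.2270 + 0.2711 = 0.4981 μGy/h.

0.498 μGy/h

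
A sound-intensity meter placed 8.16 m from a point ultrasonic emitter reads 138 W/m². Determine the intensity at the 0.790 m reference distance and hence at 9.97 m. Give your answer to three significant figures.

Applying the 1/r² law,
At 0.790 m: 138 × (8.16/0.790)² = 138 × 106.7 = 14720 W/m²
At 9.97 m: 14720 × (0.790/9.97)² = 14720 × 0.006279 = 92.43 W/m².

14700 W/m²; 92.4 W/m²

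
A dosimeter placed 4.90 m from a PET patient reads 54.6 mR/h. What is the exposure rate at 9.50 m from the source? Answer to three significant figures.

14.5 mR/h

Using I₁d₁² = I₂d₂², scaling from 4.90 m to 9.50 m:
(4.90/9.50)² = 0.2660, so 54.6 × 0.2660 = 14.52 mR/h.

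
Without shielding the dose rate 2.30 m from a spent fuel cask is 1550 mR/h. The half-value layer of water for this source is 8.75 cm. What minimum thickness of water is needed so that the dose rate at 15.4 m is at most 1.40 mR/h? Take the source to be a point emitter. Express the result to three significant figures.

At 15.4 m, distance alone gives (2.30/15.4)² = 0.02231, so 1550 × 0.02231 = 34.58 mR/h.
Further attenuation needed: 34.58/1.40 = 24.70.
n = log₂(24.70) = 4.626 half-value layers.
Thickness = 4.626 × 8.75 cm = 40.48 cm.

40.5 cm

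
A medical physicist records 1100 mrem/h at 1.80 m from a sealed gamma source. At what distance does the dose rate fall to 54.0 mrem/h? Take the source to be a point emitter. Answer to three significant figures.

By the inverse-square law, d₂ = d₁·√(I₁/I₂).
I₁/I₂ = 1100/54.0 = 20.37, so d₂ = 1.80 × √20.37 = 8.124 m.

8.12 m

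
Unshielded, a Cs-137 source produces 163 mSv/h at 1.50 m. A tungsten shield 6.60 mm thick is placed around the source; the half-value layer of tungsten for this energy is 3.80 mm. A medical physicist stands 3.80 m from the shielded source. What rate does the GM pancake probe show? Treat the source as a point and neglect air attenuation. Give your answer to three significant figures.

Distance alone: (1.50/3.80)² = 0.1558, so 163 × 0.1558 = 25.40 mSv/h.
Shield: 6.60/3.80 = 1.737 half-value layers → attenuation 2^(−1.737) = 0.3000.
Combined: 25.40 × 0.3000 = 7.620 mSv/h.

7.62 mSv/h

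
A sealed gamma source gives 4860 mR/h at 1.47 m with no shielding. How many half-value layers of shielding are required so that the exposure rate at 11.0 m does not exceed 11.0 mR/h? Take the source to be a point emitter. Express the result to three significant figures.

At 11.0 m, distance alone gives (1.47/11.0)² = 0.01786, so 4860 × 0.01786 = 86.80 mR/h.
Further attenuation needed: 86.80/11.0 = 7.891.
n = log₂(7.891) = 2.980 half-value layers.

2.98 half-value layers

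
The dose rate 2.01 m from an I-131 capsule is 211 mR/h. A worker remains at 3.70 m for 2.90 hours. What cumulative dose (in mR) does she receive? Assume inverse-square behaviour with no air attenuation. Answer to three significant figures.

181 mR

Applying the 1/r² law, rate at 3.70 m:
211 × (2.01/3.70)² = 211 × 0.2951 = 62.27 mR/h.
Dose = rate × time = 62.27 mR/h × 2.900 h = 180.6 mR.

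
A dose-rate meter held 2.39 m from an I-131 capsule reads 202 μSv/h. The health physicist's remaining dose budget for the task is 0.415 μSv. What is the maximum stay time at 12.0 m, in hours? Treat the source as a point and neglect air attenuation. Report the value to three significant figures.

0.0518 h

Since intensity falls as 1/r², rate at 12.0 m:
(2.39/12.0)² = 0.03967, so 202 × 0.03967 = 8.013 μSv/h.
Stay time = 0.415 μSv ÷ 8.013 μSv/h = 0.05179 h.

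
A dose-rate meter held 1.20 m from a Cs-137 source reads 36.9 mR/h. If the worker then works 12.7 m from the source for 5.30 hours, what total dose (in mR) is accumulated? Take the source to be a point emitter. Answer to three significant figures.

1.75 mR

Using I₁d₁² = I₂d₂², rate at 12.7 m:
36.9 × (1.20/12.7)² = 36.9 × 0.008928 = 0.3294 mR/h.
Dose = rate × time = 0.3294 mR/h × 5.300 h = 1.746 mR.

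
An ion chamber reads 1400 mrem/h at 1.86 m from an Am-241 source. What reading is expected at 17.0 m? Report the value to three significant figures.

16.8 mrem/h

Since intensity falls as 1/r², the rate at 17.0 m is
1400 × (1.86/17.0)² = 1400 × 0.01197 = 16.76 mrem/h.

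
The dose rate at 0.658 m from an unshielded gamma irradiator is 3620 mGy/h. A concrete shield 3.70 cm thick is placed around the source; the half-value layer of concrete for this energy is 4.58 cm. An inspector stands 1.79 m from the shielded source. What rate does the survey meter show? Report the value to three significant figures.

Distance alone: 3620 × (0.658/1.79)² = 3620 × 0.1351 = 489.1 mGy/h.
Shield: 3.70/4.58 = 0.8079 half-value layers → attenuation 2^(−0.8079) = 0.5712.
Combined: 489.1 × 0.5712 = 279.4 mGy/h.

279 mGy/h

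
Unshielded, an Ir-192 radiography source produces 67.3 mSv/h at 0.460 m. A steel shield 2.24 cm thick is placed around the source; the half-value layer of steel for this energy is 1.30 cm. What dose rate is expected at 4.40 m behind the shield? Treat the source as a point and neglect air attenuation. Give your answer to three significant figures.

0.223 mSv/h

Distance alone: (0.460/4.40)² = 0.01093, so 67.3 × 0.01093 = 0.7356 mSv/h.
Shield: 2.24/1.30 = 1.723 half-value layers → attenuation 2^(−1.723) = 0.3029.
Combined: 0.7356 × 0.3029 = 0.2228 mSv/h.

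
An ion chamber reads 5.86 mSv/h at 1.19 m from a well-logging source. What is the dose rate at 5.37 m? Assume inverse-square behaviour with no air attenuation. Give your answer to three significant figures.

0.288 mSv/h

Using I₁d₁² = I₂d₂², the rate at 5.37 m is
(1.19/5.37)² = 0.04911, so 5.86 × 0.04911 = 0.2878 mSv/h.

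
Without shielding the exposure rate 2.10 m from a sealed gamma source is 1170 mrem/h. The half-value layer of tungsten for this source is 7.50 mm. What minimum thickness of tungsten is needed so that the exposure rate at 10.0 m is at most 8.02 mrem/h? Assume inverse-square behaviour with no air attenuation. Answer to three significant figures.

At 10.0 m, distance alone gives (2.10/10.0)² = 0.04410, so 1170 × 0.04410 = 51.60 mrem/h.
Further attenuation needed: 51.60/8.02 = 6.434.
n = log₂(6.434) = 2.686 half-value layers.
Thickness = 2.686 × 7.50 mm = 20.14 mm.

20.1 mm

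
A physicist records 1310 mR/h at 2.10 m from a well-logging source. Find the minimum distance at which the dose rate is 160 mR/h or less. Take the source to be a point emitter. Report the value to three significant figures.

Since intensity falls as 1/r², d₂ = d₁·√(I₁/I₂).
I₁/I₂ = 1310/160 = 8.188, so d₂ = 2.10 × √8.188 = 6.009 m.

6.01 m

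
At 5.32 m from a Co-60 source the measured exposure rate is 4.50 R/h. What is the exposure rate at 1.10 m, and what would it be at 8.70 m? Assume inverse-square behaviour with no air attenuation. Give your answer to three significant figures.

Intensity scales as (d₁/d₂)², so
At 1.10 m: (5.32/1.10)² = 23.39, so 4.50 × 23.39 = 105.3 R/h
At 8.70 m: (1.10/8.70)² = 0.01599, so 105.3 × 0.01599 = 1.684 R/h.

105 R/h; 1.68 R/h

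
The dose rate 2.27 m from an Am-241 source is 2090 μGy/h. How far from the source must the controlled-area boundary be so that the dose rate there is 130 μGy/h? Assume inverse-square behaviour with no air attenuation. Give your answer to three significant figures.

Since intensity falls as 1/r², d₂ = d₁·√(I₁/I₂).
I₁/I₂ = 2090/130 = 16.08, so d₂ = 2.27 × √16.08 = 9.103 m.

9.10 m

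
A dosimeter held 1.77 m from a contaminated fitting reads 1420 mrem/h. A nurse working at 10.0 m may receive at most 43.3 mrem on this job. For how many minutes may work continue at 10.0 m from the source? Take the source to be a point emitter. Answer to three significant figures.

Since intensity falls as 1/r², rate at 10.0 m:
1420 × (1.77/10.0)² = 1420 × 0.03133 = 44.49 mrem/h.
Stay time = 43.3 mrem ÷ 44.49 mrem/h = 0.9733 h = 58.40 min.

58.4 min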